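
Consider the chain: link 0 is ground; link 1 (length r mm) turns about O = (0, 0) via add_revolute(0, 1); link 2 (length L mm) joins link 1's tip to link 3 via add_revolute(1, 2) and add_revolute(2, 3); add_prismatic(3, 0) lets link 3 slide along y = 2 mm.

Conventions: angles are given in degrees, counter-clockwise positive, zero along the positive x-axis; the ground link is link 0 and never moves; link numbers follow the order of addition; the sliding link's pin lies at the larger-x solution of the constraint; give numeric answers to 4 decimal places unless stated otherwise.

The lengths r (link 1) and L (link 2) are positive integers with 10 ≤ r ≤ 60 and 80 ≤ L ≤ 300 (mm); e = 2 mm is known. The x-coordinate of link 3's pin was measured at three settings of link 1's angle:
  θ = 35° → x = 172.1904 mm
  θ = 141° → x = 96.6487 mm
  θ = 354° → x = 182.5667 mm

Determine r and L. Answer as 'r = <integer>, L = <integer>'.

constraint per measurement: (x − r cos θ)² + (r sin θ − e)² = L²
subtracting the θ₁ and θ₂ equations cancels the r² and L² terms:
r = (x₁² − x₂²) / (2[(x₁cos θ₁ + e sin θ₁) − (x₂cos θ₂ + e sin θ₂)]) = 46.9999 → r = 47
L² = (x₁ − r cos θ₁)² + (r sin θ₁ − e)² = 18495.9904 → L = 136.0000 → L = 136
check at θ₃=354°: x = 182.5667 (printed 182.5667) ✓

r = 47, L = 136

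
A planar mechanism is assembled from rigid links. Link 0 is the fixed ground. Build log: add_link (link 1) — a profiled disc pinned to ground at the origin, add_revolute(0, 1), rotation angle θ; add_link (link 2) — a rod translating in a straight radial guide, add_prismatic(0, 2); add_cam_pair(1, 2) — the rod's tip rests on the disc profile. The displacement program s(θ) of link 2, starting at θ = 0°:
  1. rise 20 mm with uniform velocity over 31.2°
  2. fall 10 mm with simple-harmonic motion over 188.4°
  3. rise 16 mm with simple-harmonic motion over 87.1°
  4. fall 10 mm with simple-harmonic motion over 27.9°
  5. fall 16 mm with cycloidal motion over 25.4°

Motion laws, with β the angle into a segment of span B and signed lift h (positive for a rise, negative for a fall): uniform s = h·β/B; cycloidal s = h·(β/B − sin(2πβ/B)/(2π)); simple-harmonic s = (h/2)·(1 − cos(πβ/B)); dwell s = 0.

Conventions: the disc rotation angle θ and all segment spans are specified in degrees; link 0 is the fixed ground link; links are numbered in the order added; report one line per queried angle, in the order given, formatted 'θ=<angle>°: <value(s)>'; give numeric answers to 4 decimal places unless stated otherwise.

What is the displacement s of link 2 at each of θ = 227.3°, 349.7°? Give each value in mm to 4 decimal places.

seg 1 [0°–31.2°] uniform, h=20: full span → s += 20 → s = 20.0000
seg 2 [31.2°–219.6°] simple-harmonic, h=-10: full span → s += -10 → s = 10.0000
seg 3 [219.6°–306.7°] simple-harmonic, h=16: θ=227.3° here. β=7.7, B=87.1. 16/2·(1 − cos(π·0.0884)) = 0.3066 → s = 10.3066
seg 3 [219.6°–306.7°] simple-harmonic, h=16: full span → s += 16 → s = 26.0000
seg 4 [306.7°–334.6°] simple-harmonic, h=-10: full span → s += -10 → s = 16.0000
seg 5 [334.6°–360°] cycloidal, h=-16: θ=349.7° here. β=15.1, B=25.4. -16·(0.5945 − sin(2π·0.5945)/(2π)) = -10.9364 → s = 5.0636

θ=227.3°: 10.3066
θ=349.7°: 5.0636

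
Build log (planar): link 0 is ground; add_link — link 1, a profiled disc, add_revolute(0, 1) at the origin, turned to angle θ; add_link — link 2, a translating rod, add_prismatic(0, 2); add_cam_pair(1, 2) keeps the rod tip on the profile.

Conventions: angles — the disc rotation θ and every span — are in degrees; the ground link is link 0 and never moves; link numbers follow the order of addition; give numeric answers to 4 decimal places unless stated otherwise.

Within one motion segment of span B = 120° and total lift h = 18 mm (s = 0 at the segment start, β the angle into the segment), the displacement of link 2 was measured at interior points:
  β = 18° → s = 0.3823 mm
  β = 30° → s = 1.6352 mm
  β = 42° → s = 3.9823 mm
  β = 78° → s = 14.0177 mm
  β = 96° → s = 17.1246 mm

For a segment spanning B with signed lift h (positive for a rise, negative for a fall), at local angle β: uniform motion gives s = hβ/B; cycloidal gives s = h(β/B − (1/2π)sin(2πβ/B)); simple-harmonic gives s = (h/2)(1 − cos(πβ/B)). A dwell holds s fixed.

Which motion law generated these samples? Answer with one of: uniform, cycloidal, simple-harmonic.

candidates at β/B = r: uniform s = h·r (linear in β); cycloidal s = h·(r − sin(2πr)/(2π)); simple-harmonic s = (h/2)(1 − cos(πr))
β=18°: printed 0.3823 | uniform 2.7000, cycloidal 0.3823, simple-harmonic 0.9809
β=30°: printed 1.6352 | uniform 4.5000, cycloidal 1.6352, simple-harmonic 2.6360
β=42°: printed 3.9823 | uniform 6.3000, cycloidal 3.9823, simple-harmonic 4.9141
β=78°: printed 14.0177 | uniform 11.7000, cycloidal 14.0177, simple-harmonic 13.0859
β=96°: printed 17.1246 | uniform 14.4000, cycloidal 17.1246, simple-harmonic 16.2812
only one law matches every sample → cycloidal

cycloidal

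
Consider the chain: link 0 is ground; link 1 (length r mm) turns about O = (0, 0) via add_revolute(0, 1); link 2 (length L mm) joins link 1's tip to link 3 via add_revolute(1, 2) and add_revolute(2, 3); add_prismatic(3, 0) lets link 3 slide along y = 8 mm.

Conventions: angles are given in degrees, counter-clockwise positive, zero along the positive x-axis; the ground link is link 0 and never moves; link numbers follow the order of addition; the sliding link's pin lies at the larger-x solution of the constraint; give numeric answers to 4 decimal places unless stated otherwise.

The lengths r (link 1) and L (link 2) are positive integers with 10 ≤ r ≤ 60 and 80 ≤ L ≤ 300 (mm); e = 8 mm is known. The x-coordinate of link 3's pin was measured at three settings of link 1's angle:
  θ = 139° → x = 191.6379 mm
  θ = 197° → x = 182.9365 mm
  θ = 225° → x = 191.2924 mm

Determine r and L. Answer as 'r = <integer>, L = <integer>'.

constraint per measurement: (x − r cos θ)² + (r sin θ − e)² = L²
subtracting the θ₁ and θ₂ equations cancels the r² and L² terms:
r = (x₁² − x₂²) / (2[(x₁cos θ₁ + e sin θ₁) − (x₂cos θ₂ + e sin θ₂)]) = 42.9995 → r = 43
L² = (x₁ − r cos θ₁)² + (r sin θ₁ − e)² = 50624.9786 → L = 225.0000 → L = 225
check at θ₃=225°: x = 191.2924 (printed 191.2924) ✓

r = 43, L = 225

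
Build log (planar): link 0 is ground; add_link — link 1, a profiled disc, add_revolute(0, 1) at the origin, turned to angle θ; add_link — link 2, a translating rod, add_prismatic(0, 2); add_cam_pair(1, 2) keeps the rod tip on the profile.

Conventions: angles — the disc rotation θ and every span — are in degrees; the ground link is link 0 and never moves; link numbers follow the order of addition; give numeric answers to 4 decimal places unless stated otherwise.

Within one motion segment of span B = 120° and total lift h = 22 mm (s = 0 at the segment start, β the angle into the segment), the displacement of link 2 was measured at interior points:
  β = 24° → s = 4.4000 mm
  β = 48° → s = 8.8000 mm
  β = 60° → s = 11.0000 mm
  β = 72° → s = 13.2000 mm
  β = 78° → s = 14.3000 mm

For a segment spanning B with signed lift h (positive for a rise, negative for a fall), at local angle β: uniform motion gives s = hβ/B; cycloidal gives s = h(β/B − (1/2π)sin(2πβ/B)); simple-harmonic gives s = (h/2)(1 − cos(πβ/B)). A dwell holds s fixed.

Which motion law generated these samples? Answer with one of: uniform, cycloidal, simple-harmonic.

candidates at β/B = r: uniform s = h·r (linear in β); cycloidal s = h·(r − sin(2πr)/(2π)); simple-harmonic s = (h/2)(1 − cos(πr))
β=24°: printed 4.4000 | uniform 4.4000, cycloidal 1.0700, simple-harmonic 2.1008
β=48°: printed 8.8000 | uniform 8.8000, cycloidal 6.7419, simple-harmonic 7.6008
β=60°: printed 11.0000 | uniform 11.0000, cycloidal 11.0000, simple-harmonic 11.0000
β=72°: printed 13.2000 | uniform 13.2000, cycloidal 15.2581, simple-harmonic 14.3992
β=78°: printed 14.3000 | uniform 14.3000, cycloidal 17.1327, simple-harmonic 15.9939
only one law matches every sample → uniform

uniform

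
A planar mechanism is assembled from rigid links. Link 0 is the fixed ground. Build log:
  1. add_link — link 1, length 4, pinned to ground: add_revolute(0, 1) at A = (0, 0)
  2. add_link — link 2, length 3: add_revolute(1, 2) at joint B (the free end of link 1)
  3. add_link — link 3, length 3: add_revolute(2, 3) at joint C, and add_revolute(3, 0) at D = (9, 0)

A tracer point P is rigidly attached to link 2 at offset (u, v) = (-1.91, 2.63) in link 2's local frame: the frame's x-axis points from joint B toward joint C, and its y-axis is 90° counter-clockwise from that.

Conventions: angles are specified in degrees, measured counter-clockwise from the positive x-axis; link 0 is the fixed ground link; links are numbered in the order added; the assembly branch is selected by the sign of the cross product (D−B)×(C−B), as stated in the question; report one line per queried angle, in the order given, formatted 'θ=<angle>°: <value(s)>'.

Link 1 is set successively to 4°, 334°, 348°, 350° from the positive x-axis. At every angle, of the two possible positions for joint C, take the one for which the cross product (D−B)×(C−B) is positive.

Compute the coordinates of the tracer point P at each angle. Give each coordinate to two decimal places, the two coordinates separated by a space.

A=(0,0), D=(9.00,0)
θ=4°: B = A + 4.00·(cos4°, sin4°) = (3.9903, 0.2790)
θ=4°: |BD| = 5.0175
θ=4°: circle(B,3.00) ∩ circle(D,3.00): a=2.5088, h=1.6450
θ=4°:   candidates: C₊=(6.5866,1.7820) cross=8.254; C₋=(6.4036,-1.5030) cross=-8.254
θ=4°:   branch + wants cross > 0 → take C=(6.5866,1.7820) (cross=8.254)
θ=4°: ex = (C−B)/|BC| = (0.8655,0.5010); ey = (-0.5010,0.8655)
θ=4°: P = B + -1.91·ex + 2.63·ey = (1.0196,1.5983)
θ=334°: B = A + 4.00·(cos334°, sin334°) = (3.5952, -1.7535)
θ=334°: |BD| = 5.6822
θ=334°: circle(B,3.00) ∩ circle(D,3.00): a=2.8411, h=0.9635
θ=334°:   candidates: C₊=(6.0003,0.0397) cross=5.475; C₋=(6.5949,-1.7932) cross=-5.475
θ=334°:   branch + wants cross > 0 → take C=(6.0003,0.0397) (cross=5.475)
θ=334°: ex = (C−B)/|BC| = (0.8017,0.5977); ey = (-0.5977,0.8017)
θ=334°: P = B + -1.91·ex + 2.63·ey = (0.4919,-0.7867)
θ=348°: B = A + 4.00·(cos348°, sin348°) = (3.9126, -0.8316)
θ=348°: |BD| = 5.1549
θ=348°: circle(B,3.00) ∩ circle(D,3.00): a=2.5775, h=1.5351
θ=348°:   candidates: C₊=(6.2086,1.0992) cross=7.914; C₋=(6.7040,-1.9309) cross=-7.914
θ=348°:   branch + wants cross > 0 → take C=(6.2086,1.0992) (cross=7.914)
θ=348°: ex = (C−B)/|BC| = (0.7653,0.6436); ey = (-0.6436,0.7653)
θ=348°: P = B + -1.91·ex + 2.63·ey = (0.7581,-0.0481)
θ=350°: B = A + 4.00·(cos350°, sin350°) = (3.9392, -0.6946)
θ=350°: |BD| = 5.1082
θ=350°: circle(B,3.00) ∩ circle(D,3.00): a=2.5541, h=1.5737
θ=350°:   candidates: C₊=(6.2556,1.2118) cross=8.039; C₋=(6.6836,-1.9064) cross=-8.039
θ=350°:   branch + wants cross > 0 → take C=(6.2556,1.2118) (cross=8.039)
θ=350°: ex = (C−B)/|BC| = (0.7721,0.6355); ey = (-0.6355,0.7721)
θ=350°: P = B + -1.91·ex + 2.63·ey = (0.7932,0.1224)

θ=4°: 1.02 1.60
θ=334°: 0.49 -0.79
θ=348°: 0.76 -0.05
θ=350°: 0.79 0.12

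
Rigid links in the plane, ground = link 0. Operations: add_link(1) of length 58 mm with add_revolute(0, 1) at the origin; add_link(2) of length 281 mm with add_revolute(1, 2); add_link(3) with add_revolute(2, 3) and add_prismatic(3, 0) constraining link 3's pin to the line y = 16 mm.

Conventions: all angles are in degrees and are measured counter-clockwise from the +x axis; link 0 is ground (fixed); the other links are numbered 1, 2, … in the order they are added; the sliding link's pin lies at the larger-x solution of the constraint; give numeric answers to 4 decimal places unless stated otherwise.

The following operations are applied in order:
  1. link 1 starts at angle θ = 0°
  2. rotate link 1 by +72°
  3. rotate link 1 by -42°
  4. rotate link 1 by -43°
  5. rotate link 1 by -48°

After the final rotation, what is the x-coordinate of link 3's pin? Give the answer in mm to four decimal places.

geometry: r = 58 mm, L = 281 mm, e = 16 mm; θ starts at 0°
rotate link 1 by +72°: θ ← 0° +72° = 72°
rotate link 1 by -42°: θ ← 72° -42° = 30°
rotate link 1 by -43°: θ ← 30° -43° = -13°
rotate link 1 by -48°: θ ← -13° -48° = -61°
crank pin P = (r cos θ, r sin θ) = (28.118958, -50.727943)
h = r sin θ − e = -50.727943 − 16 = -66.727943
x = r cos θ + √(L² − h²) = 28.118958 + 272.962235 = 301.081193

301.0812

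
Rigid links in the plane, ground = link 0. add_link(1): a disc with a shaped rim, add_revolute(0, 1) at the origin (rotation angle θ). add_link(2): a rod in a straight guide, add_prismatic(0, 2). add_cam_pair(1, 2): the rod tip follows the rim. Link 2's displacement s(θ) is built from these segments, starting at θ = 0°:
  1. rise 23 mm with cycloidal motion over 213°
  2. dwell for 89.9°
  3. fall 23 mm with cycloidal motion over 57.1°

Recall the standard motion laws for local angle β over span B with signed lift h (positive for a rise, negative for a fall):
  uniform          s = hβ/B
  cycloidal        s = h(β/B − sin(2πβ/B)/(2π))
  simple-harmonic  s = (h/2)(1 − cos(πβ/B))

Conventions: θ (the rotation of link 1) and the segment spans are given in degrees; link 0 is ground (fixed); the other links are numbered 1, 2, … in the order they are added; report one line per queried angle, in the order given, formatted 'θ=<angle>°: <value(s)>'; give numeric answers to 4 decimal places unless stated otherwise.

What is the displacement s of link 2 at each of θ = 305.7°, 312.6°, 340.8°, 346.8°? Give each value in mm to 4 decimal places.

segment 1 (0° to 213°, cycloidal, h = 23) is passed completely: s = 0.0000 + (23) = 23.0000
segment 2 (213° to 302.9°, dwell): s unchanged at 23.0000
θ = 305.7° falls in segment 3 (302.9° to 360°, cycloidal, h = -23): β = 305.7 − 302.9 = 2.8°, B = 57.1°; Δs = -23·(0.0490 − sin(2π·0.0490)/(2π)) = -0.0178; s = 23.0000 − 0.0178 = 22.9822
θ = 312.6° falls in segment 3 (302.9° to 360°, cycloidal, h = -23): β = 312.6 − 302.9 = 9.7°, B = 57.1°; Δs = -23·(0.1699 − sin(2π·0.1699)/(2π)) = -0.7008; s = 23.0000 − 0.7008 = 22.2992
θ = 340.8° falls in segment 3 (302.9° to 360°, cycloidal, h = -23): β = 340.8 − 302.9 = 37.9°, B = 57.1°; Δs = -23·(0.6637 − sin(2π·0.6637)/(2π)) = -18.4022; s = 23.0000 − 18.4022 = 4.5978
θ = 346.8° falls in segment 3 (302.9° to 360°, cycloidal, h = -23): β = 346.8 − 302.9 = 43.9°, B = 57.1°; Δs = -23·(0.7688 − sin(2π·0.7688)/(2π)) = -21.3180; s = 23.0000 − 21.3180 = 1.6820

θ=305.7°: 22.9822
θ=312.6°: 22.2992
θ=340.8°: 4.5978
θ=346.8°: 1.6820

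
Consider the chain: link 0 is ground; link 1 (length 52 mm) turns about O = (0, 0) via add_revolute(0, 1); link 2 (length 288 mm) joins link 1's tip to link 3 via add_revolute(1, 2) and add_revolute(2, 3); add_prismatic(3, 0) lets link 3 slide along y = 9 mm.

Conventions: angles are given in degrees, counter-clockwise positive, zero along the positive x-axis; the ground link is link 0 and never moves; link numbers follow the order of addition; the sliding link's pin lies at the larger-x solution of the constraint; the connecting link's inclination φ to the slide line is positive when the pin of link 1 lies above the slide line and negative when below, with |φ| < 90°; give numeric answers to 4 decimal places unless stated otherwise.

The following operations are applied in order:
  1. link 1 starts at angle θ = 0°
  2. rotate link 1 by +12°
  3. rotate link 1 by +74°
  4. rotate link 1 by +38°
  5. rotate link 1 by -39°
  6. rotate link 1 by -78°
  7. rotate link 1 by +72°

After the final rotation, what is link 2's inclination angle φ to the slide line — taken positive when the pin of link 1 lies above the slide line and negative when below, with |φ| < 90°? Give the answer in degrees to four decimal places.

geometry: r = 52 mm, L = 288 mm, e = 9 mm; θ starts at 0°
rotate link 1 by +12°: θ ← 0° +12° = 12°
rotate link 1 by +74°: θ ← 12° +74° = 86°
rotate link 1 by +38°: θ ← 86° +38° = 124°
rotate link 1 by -39°: θ ← 124° -39° = 85°
rotate link 1 by -78°: θ ← 85° -78° = 7°
rotate link 1 by +72°: θ ← 7° +72° = 79°
h = r sin θ − e = 51.044614 − 9 = 42.044614
sin φ = h / L = 42.044614 / 288 = 0.14598824
φ = arcsin(0.14598824) = 8.394510°

8.3945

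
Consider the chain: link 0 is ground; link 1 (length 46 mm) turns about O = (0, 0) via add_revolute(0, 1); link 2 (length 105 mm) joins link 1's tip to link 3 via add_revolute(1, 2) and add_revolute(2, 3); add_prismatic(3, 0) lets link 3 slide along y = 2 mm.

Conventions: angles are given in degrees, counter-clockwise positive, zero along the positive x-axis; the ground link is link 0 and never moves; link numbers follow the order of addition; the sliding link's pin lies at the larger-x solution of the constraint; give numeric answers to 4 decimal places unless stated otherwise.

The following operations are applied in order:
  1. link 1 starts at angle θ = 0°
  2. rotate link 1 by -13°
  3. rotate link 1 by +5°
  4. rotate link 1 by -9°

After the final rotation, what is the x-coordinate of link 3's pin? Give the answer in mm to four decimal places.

geometry: r = 46 mm, L = 105 mm, e = 2 mm; θ starts at 0°
rotate link 1 by -13°: θ ← 0° -13° = -13°
rotate link 1 by +5°: θ ← -13° +5° = -8°
rotate link 1 by -9°: θ ← -8° -9° = -17°
crank pin P = (r cos θ, r sin θ) = (43.990019, -13.449098)
h = r sin θ − e = -13.449098 − 2 = -15.449098
x = r cos θ + √(L² − h²) = 43.990019 + 103.857235 = 147.847254

147.8473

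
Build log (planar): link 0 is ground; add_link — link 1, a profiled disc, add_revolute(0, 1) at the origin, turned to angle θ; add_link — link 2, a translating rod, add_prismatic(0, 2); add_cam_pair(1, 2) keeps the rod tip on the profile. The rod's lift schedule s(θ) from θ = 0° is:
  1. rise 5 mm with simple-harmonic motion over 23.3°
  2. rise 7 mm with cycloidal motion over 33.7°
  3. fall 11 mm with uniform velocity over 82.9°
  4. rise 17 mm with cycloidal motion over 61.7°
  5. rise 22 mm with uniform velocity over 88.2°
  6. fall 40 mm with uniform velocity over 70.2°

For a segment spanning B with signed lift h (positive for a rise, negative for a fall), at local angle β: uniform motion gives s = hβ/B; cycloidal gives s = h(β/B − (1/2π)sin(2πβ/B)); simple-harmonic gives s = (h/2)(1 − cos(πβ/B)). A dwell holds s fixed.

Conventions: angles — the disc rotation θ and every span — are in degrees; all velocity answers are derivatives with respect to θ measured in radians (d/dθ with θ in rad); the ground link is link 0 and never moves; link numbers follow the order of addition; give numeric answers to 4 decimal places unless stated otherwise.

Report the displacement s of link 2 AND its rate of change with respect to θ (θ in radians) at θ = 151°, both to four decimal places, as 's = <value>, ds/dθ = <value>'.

seg 1 [0°–23.3°] simple-harmonic, h=5: full span → s += 5 → s = 5.0000
seg 2 [23.3°–57°] cycloidal, h=7: full span → s += 7 → s = 12.0000
seg 3 [57°–139.9°] uniform, h=-11: full span → s += -11 → s = 1.0000
seg 4 [139.9°–201.6°] cycloidal, h=17: θ=151° here. β=11.1, B=61.7. 17·(0.1799 − sin(2π·0.1799)/(2π)) = 0.6109 → s = 1.6109
velocity in seg [139.9°–201.6°] (cycloidal), θ in radians: β = 11.1° = 0.1937 rad, B = 61.7° = 1.0769 rad; ds/dθ = (h/B)(1 − cos(2πβ/B)) = (17/1.0769)(1 − cos(2π·0.1799)) = 9.056220 mm/rad

s = 1.6109, ds/dθ = 9.0562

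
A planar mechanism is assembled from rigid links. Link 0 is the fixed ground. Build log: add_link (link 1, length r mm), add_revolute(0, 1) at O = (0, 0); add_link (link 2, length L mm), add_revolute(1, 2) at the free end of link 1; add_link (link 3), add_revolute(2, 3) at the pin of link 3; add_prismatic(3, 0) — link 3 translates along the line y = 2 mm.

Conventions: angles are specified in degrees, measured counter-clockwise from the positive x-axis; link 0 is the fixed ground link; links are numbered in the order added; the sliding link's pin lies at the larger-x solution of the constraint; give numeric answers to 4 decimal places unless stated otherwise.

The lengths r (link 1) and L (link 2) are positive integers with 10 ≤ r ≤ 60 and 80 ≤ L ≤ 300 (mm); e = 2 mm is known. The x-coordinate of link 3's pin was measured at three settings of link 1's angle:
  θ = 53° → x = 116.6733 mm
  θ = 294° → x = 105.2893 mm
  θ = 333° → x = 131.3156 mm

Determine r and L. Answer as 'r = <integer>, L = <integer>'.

constraint per measurement: (x − r cos θ)² + (r sin θ − e)² = L²
subtracting the θ₁ and θ₂ equations cancels the r² and L² terms:
r = (x₁² − x₂²) / (2[(x₁cos θ₁ + e sin θ₁) − (x₂cos θ₂ + e sin θ₂)]) = 40.9998 → r = 41
L² = (x₁ − r cos θ₁)² + (r sin θ₁ − e)² = 9408.9916 → L = 97.0000 → L = 97
check at θ₃=333°: x = 131.3156 (printed 131.3156) ✓

r = 41, L = 97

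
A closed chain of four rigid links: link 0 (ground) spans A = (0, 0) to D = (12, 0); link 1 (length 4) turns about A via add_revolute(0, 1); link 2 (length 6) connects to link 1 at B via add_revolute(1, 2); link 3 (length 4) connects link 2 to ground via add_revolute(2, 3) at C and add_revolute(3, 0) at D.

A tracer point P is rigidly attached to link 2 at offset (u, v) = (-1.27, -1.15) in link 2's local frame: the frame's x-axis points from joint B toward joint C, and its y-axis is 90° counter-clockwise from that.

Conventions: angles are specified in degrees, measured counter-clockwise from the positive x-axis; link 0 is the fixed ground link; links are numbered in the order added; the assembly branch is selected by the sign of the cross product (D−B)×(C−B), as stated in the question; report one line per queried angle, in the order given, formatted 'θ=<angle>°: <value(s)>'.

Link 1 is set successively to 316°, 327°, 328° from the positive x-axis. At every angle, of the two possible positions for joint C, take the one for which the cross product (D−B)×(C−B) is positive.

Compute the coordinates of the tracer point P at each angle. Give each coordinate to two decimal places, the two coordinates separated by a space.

A=(0,0), D=(12.00,0)
θ=316°: B = A + 4.00·(cos316°, sin316°) = (2.8774, -2.7786)
θ=316°: |BD| = 9.5364
θ=316°: circle(B,6.00) ∩ circle(D,4.00): a=5.8168, h=1.4712
θ=316°:   candidates: C₊=(8.0131,0.3236) cross=14.030; C₋=(8.8705,-2.4912) cross=-14.030
θ=316°:   branch + wants cross > 0 → take C=(8.0131,0.3236) (cross=14.030)
θ=316°: ex = (C−B)/|BC| = (0.8560,0.5170); ey = (-0.5170,0.8560)
θ=316°: P = B + -1.27·ex + -1.15·ey = (2.3849,-4.4196)
θ=327°: B = A + 4.00·(cos327°, sin327°) = (3.3547, -2.1786)
θ=327°: |BD| = 8.9156
θ=327°: circle(B,6.00) ∩ circle(D,4.00): a=5.5794, h=2.2068
θ=327°:   candidates: C₊=(8.2257,1.3247) cross=19.675; C₋=(9.3042,-2.9551) cross=-19.675
θ=327°:   branch + wants cross > 0 → take C=(8.2257,1.3247) (cross=19.675)
θ=327°: ex = (C−B)/|BC| = (0.8118,0.5839); ey = (-0.5839,0.8118)
θ=327°: P = B + -1.27·ex + -1.15·ey = (2.9951,-3.8537)
θ=328°: B = A + 4.00·(cos328°, sin328°) = (3.3922, -2.1197)
θ=328°: |BD| = 8.8650
θ=328°: circle(B,6.00) ∩ circle(D,4.00): a=5.5605, h=2.2540
θ=328°:   candidates: C₊=(8.2525,1.3985) cross=19.982; C₋=(9.3304,-2.9788) cross=-19.982
θ=328°:   branch + wants cross > 0 → take C=(8.2525,1.3985) (cross=19.982)
θ=328°: ex = (C−B)/|BC| = (0.8100,0.5864); ey = (-0.5864,0.8100)
θ=328°: P = B + -1.27·ex + -1.15·ey = (3.0378,-3.7959)

θ=316°: 2.38 -4.42
θ=327°: 3.00 -3.85
θ=328°: 3.04 -3.80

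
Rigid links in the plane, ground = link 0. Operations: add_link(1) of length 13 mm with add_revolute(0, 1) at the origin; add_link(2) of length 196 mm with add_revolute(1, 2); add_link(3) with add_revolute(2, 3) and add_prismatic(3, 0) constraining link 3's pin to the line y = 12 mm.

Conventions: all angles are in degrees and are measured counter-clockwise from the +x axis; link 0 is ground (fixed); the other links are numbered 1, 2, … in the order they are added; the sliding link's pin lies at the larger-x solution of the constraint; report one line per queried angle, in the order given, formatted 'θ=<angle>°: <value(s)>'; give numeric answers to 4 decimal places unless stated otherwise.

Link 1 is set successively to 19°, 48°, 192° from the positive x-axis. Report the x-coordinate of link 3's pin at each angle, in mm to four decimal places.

geometry: r = 13 mm, L = 196 mm, e = 12 mm
θ=19°: crank pin P = (r cos θ, r sin θ) = (12.291741, 4.232386)
θ=19°: h = r sin θ − e = 4.232386 − 12 = -7.767614
θ=19°: x = r cos θ + √(L² − h²) = 12.291741 + 195.846022 = 208.137763
θ=48°: crank pin P = (r cos θ, r sin θ) = (8.698698, 9.660883)
θ=48°: h = r sin θ − e = 9.660883 − 12 = -2.339117
θ=48°: x = r cos θ + √(L² − h²) = 8.698698 + 195.986042 = 204.684740
θ=192°: crank pin P = (r cos θ, r sin θ) = (-12.715919, -2.702852)
θ=192°: h = r sin θ − e = -2.702852 − 12 = -14.702852
θ=192°: x = r cos θ + √(L² − h²) = -12.715919 + 195.447758 = 182.731839

θ=19°: 208.1378
θ=48°: 204.6847
θ=192°: 182.7318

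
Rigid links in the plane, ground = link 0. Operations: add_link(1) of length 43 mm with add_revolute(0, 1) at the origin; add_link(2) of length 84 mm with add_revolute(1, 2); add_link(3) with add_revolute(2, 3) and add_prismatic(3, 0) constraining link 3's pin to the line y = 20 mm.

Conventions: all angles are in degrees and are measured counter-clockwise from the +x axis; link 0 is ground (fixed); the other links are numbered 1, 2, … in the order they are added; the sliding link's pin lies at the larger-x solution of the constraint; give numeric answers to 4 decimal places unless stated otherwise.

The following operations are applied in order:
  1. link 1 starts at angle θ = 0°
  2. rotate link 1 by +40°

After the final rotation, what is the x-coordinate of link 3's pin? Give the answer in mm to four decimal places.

geometry: r = 43 mm, L = 84 mm, e = 20 mm; θ starts at 0°
rotate link 1 by +40°: θ ← 0° +40° = 40°
crank pin P = (r cos θ, r sin θ) = (32.939911, 27.639867)
h = r sin θ − e = 27.639867 − 20 = 7.639867
x = r cos θ + √(L² − h²) = 32.939911 + 83.651853 = 116.591764

116.5918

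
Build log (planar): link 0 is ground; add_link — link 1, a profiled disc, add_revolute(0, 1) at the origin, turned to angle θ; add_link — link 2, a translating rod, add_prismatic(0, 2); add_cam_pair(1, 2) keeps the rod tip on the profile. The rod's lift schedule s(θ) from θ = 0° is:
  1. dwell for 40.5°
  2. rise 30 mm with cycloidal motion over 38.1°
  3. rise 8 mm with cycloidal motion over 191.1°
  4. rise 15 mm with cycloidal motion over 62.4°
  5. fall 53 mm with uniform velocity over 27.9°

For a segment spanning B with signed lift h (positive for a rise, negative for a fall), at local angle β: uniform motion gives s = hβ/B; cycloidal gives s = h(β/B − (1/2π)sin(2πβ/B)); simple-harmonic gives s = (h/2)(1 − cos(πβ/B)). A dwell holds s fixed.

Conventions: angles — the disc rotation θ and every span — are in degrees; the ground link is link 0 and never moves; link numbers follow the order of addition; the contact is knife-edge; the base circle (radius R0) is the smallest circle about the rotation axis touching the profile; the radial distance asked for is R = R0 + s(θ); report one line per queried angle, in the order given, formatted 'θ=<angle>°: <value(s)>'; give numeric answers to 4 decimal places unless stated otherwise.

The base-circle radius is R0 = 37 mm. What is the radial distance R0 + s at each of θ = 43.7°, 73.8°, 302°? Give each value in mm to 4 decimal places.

seg 1 [0°–40.5°] dwell: s stays 0.0000
seg 2 [40.5°–78.6°] cycloidal, h=30: θ=43.7° here. β=3.2, B=38.1. 30·(0.0840 − sin(2π·0.0840)/(2π)) = 0.1153 → s = 0.1153
seg 2 [40.5°–78.6°] cycloidal, h=30: θ=73.8° here. β=33.3, B=38.1. 30·(0.8740 − sin(2π·0.8740)/(2π)) = 29.6175 → s = 29.6175
seg 2 [40.5°–78.6°] cycloidal, h=30: full span → s += 30 → s = 30.0000
seg 3 [78.6°–269.7°] cycloidal, h=8: full span → s += 8 → s = 38.0000
seg 4 [269.7°–332.1°] cycloidal, h=15: θ=302° here. β=32.3, B=62.4. 15·(0.5176 − sin(2π·0.5176)/(2π)) = 8.0283 → s = 46.0283
θ=43.7°: R = R0 + s = 37 + 0.1153 = 37.1153
θ=73.8°: R = R0 + s = 37 + 29.6175 = 66.6175
θ=302°: R = R0 + s = 37 + 46.0283 = 83.0283

θ=43.7°: 37.1153
θ=73.8°: 66.6175
θ=302°: 83.0283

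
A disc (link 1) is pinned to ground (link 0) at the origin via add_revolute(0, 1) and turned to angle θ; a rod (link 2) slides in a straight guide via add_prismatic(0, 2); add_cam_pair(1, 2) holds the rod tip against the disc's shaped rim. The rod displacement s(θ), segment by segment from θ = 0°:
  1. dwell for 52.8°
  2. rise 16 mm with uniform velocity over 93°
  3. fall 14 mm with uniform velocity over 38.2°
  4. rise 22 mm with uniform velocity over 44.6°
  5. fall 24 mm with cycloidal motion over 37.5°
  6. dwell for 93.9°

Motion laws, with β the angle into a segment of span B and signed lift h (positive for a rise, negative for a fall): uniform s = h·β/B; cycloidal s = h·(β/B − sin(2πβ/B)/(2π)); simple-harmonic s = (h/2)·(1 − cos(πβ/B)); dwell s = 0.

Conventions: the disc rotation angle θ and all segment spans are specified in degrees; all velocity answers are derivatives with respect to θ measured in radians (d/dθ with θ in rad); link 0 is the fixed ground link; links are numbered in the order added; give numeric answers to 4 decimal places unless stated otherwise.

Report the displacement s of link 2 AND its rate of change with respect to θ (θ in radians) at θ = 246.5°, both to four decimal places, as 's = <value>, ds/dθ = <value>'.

segment 1 (0° to 52.8°, dwell): s unchanged at 0.0000
segment 2 (52.8° to 145.8°, uniform, h = 16) is passed completely: s = 0.0000 + (16) = 16.0000
segment 3 (145.8° to 184°, uniform, h = -14) is passed completely: s = 16.0000 + (-14) = 2.0000
segment 4 (184° to 228.6°, uniform, h = 22) is passed completely: s = 2.0000 + (22) = 24.0000
θ = 246.5° falls in segment 5 (228.6° to 266.1°, cycloidal, h = -24): β = 246.5 − 228.6 = 17.9°, B = 37.5°; Δs = -24·(0.4773 − sin(2π·0.4773)/(2π)) = -10.9138; s = 24.0000 − 10.9138 = 13.0862
velocity in seg [228.6°–266.1°] (cycloidal), θ in radians: β = 17.9° = 0.3124 rad, B = 37.5° = 0.6545 rad; ds/dθ = (h/B)(1 − cos(2πβ/B)) = ((-24)/0.6545)(1 − cos(2π·0.4773)) = -72.967342 mm/rad

s = 13.0862, ds/dθ = -72.9673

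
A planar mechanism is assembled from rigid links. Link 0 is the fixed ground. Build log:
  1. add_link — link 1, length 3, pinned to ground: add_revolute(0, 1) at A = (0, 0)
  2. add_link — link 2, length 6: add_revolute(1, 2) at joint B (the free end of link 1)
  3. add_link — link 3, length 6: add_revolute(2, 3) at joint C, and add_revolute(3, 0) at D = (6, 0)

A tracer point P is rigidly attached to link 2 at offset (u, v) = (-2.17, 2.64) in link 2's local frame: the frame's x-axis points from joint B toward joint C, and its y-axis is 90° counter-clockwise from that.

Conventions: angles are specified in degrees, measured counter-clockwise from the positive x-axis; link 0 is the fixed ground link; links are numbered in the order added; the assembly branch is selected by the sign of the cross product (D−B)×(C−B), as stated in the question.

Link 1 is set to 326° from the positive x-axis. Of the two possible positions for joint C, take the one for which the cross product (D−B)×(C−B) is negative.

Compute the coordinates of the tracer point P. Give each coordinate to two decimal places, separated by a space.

A=(0,0), D=(6.00,0)
B = A + 3.00·(cos326°, sin326°) = (2.4871, -1.6776)
|BD| = 3.8929
circle(B,6.00) ∩ circle(D,6.00): a=1.9464, h=5.6755
  candidates: C₊=(1.7978,4.2827) cross=22.094; C₋=(6.6893,-5.9603) cross=-22.094
  branch - wants cross < 0 → take C=(6.6893,-5.9603) (cross=-22.094)
ex = (C−B)/|BC| = (0.7004,-0.7138); ey = (0.7138,0.7004)
P = B + -2.17·ex + 2.64·ey = (2.8517,1.7203)

2.85 1.72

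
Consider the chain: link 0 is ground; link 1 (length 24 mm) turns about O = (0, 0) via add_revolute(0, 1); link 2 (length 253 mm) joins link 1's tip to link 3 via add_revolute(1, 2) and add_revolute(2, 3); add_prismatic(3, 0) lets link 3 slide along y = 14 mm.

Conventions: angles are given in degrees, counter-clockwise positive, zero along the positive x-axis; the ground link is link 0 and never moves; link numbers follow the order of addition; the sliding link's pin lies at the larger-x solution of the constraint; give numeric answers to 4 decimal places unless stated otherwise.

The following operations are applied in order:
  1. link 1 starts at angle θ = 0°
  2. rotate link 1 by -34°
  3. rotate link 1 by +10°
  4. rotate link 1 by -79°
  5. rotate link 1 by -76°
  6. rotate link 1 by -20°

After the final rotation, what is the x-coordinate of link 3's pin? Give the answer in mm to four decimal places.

geometry: r = 24 mm, L = 253 mm, e = 14 mm; θ starts at 0°
rotate link 1 by -34°: θ ← 0° -34° = -34°
rotate link 1 by +10°: θ ← -34° +10° = -24°
rotate link 1 by -79°: θ ← -24° -79° = -103°
rotate link 1 by -76°: θ ← -103° -76° = -179°
rotate link 1 by -20°: θ ← -179° -20° = -199°
crank pin P = (r cos θ, r sin θ) = (-22.692446, 7.813636)
h = r sin θ − e = 7.813636 − 14 = -6.186364
x = r cos θ + √(L² − h²) = -22.692446 + 252.924354 = 230.231908

230.2319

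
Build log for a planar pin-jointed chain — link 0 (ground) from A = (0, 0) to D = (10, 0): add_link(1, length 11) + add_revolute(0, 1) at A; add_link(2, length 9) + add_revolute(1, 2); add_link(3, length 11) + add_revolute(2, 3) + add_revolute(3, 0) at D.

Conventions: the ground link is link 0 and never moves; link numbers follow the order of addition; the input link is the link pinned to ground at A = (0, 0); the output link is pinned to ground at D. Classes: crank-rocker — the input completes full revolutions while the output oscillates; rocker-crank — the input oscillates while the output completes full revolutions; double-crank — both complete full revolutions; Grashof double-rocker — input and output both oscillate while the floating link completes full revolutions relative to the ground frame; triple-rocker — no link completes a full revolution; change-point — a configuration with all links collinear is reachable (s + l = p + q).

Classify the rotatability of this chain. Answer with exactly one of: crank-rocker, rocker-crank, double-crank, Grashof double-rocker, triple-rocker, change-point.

lengths: ground=10, input=11, coupler=9, output=11
sorted: s=9 (shortest), l=11 (longest), p+q=21
s + l = 20 vs p + q = 21
s + l < p + q (Grashof) with shortest = coupler link → Grashof double-rocker

Grashof double-rocker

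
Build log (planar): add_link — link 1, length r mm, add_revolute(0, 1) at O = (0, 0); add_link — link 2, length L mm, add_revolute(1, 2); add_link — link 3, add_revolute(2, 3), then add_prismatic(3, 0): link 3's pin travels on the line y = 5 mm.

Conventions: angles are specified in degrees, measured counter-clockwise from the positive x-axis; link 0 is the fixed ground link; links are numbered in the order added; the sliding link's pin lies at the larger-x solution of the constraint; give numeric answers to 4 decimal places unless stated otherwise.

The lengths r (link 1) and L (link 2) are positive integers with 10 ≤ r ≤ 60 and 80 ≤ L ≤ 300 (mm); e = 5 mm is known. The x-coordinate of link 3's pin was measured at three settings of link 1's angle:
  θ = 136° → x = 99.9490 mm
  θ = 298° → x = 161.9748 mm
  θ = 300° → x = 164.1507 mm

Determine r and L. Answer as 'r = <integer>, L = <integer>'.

constraint per measurement: (x − r cos θ)² + (r sin θ − e)² = L²
subtracting the θ₁ and θ₂ equations cancels the r² and L² terms:
r = (x₁² − x₂²) / (2[(x₁cos θ₁ + e sin θ₁) − (x₂cos θ₂ + e sin θ₂)]) = 58.0001 → r = 58
L² = (x₁ − r cos θ₁)² + (r sin θ₁ − e)² = 21315.9868 → L = 146.0000 → L = 146
check at θ₃=300°: x = 164.1507 (printed 164.1507) ✓

r = 58, L = 146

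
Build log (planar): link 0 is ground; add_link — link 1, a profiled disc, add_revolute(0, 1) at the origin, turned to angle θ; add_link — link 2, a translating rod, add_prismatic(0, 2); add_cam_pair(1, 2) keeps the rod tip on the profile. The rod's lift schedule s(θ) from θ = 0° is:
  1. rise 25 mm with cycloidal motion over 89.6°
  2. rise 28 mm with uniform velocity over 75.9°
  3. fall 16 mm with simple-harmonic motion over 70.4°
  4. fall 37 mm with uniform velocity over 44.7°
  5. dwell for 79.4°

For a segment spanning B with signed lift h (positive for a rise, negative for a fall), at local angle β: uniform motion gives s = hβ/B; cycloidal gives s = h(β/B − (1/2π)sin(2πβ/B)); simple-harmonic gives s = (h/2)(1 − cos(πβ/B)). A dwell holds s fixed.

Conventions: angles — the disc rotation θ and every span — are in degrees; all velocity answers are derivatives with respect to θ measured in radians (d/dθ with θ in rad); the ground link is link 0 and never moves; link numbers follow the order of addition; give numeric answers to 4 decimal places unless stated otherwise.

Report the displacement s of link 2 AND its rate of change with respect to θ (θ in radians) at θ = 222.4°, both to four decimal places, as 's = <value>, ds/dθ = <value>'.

seg 1 [0°–89.6°] cycloidal, h=25: full span → s += 25 → s = 25.0000
seg 2 [89.6°–165.5°] uniform, h=28: full span → s += 28 → s = 53.0000
seg 3 [165.5°–235.9°] simple-harmonic, h=-16: θ=222.4° here. β=56.9, B=70.4. -16/2·(1 − cos(π·0.8082)) = -14.5917 → s = 38.4083
velocity in seg [165.5°–235.9°] (simple-harmonic), θ in radians: β = 56.9° = 0.9931 rad, B = 70.4° = 1.2287 rad; ds/dθ = (πh/(2B)) sin(πβ/B) = (π·(-16)/(2·1.2287)) sin(π·0.8082) = -11.590597 mm/rad

s = 38.4083, ds/dθ = -11.5906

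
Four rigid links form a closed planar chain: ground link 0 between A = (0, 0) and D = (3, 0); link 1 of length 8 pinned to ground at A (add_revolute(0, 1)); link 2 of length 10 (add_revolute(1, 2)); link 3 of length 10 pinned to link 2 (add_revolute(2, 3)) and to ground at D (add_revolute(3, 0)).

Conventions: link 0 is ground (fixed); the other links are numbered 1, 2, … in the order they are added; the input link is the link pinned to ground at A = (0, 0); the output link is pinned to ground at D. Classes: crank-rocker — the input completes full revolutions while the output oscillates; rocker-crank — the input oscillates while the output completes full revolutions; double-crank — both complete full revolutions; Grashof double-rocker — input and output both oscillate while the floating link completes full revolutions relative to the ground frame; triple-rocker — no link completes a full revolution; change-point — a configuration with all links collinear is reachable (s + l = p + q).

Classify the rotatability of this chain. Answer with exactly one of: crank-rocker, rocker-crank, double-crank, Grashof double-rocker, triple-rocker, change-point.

lengths: ground=3, input=8, coupler=10, output=10
sorted: s=3 (shortest), l=10 (longest), p+q=18
s + l = 13 vs p + q = 18
s + l < p + q (Grashof) with shortest = ground link → double-crank

double-crank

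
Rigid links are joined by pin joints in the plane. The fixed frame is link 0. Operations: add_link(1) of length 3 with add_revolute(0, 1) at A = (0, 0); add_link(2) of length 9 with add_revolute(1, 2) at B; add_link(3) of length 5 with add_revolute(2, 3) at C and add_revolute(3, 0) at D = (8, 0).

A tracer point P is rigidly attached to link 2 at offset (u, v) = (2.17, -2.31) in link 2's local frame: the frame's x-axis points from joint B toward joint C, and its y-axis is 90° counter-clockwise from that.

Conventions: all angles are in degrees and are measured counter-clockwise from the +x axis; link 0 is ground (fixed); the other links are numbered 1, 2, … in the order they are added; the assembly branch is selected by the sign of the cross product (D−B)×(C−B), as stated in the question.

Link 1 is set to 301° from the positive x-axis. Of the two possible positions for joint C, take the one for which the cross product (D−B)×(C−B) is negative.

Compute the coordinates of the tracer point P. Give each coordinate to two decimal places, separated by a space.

A=(0,0), D=(8.00,0)
B = A + 3.00·(cos301°, sin301°) = (1.5451, -2.5715)
|BD| = 6.9482
circle(B,9.00) ∩ circle(D,5.00): a=7.5039, h=4.9690
  candidates: C₊=(6.6772,4.8218) cross=34.526; C₋=(10.3552,-4.4106) cross=-34.526
  branch - wants cross < 0 → take C=(10.3552,-4.4106) (cross=-34.526)
ex = (C−B)/|BC| = (0.9789,-0.2043); ey = (0.2043,0.9789)
P = B + 2.17·ex + -2.31·ey = (3.1973,-5.2762)

3.20 -5.28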